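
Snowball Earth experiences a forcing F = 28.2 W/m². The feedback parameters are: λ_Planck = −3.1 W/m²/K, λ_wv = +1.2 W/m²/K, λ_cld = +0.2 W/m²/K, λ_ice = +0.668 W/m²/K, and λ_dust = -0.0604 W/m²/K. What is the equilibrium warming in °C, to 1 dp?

Net feedback parameter λ = (−3.1) + (+1.2) + (+0.2) + (+0.668) + (-0.0604) = -1.0924 W/m²/K.
ΔT = −F/λ = −28.2/(-1.0924) = 25.8 °C.

25.8 °C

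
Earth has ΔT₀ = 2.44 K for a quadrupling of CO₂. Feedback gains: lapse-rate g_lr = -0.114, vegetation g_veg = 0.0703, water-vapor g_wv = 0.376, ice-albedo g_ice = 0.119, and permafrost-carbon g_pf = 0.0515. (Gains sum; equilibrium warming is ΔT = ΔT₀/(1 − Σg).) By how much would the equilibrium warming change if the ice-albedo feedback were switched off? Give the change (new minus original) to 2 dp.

Original: g = 0.5028, ΔT = 2.44/(1−0.5028) = 4.9075 K.
Without ice-albedo: g' = 0.3838, ΔT' = 2.44/(1−0.3838) = 3.9598 K.
Change = 3.9598 − 4.9075 = -0.95 K.

-0.95 K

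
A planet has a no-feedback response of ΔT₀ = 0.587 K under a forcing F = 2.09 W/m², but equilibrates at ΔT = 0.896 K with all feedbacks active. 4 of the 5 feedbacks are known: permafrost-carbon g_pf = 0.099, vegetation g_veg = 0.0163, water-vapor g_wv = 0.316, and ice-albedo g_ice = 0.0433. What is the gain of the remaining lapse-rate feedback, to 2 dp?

-0.13

Amplification A = ΔT/ΔT₀ = 0.896/0.587 = 1.526.
Total gain g = 1 − 1/A = 1 − 1/1.526 = 0.3447.
Known gains sum to 0.099 + 0.0163 + 0.316 + 0.0433 = 0.4746.
g_lr = 0.3447 − 0.4746 = -0.13.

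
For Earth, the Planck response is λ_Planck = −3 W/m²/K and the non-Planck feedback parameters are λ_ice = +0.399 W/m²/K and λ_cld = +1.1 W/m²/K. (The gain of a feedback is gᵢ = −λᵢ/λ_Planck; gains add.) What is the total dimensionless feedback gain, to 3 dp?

Convert to gains: g_ice = 0.399/3 = 0.133; g_cld = 1.1/3 = 0.3667.
Total gain g = 0.4997.

0.500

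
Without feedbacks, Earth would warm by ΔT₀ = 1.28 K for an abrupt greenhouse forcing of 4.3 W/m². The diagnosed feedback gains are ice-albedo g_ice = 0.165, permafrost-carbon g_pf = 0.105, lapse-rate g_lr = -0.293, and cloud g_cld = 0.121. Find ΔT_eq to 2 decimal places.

1.42 K

Total gain g = 0.165 + 0.105 − 0.293 + 0.121 = 0.098.
Amplification A = 1/(1 − 0.098) = 1.109.
ΔT = 1.28 × 1.109 = 1.42 K.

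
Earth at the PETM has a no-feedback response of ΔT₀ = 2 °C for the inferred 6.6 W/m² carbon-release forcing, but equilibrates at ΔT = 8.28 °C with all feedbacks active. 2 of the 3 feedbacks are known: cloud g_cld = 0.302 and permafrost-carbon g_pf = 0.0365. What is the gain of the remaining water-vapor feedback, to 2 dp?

0.42

Amplification A = ΔT/ΔT₀ = 8.28/2 = 4.14.
Total gain g = 1 − 1/A = 1 − 1/4.14 = 0.7585.
Known gains sum to 0.302 + 0.0365 = 0.3385.
g_wv = 0.7585 − 0.3385 = 0.42.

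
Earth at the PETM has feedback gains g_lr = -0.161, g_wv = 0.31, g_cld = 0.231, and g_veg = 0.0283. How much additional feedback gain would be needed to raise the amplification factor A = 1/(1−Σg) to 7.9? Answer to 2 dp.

0.47

Current total gain = 0.4083.
Target gain for A = 7.9: g* = 1 − 1/7.9 = 0.8734.
Additional gain needed = 0.8734 − 0.4083 = 0.47.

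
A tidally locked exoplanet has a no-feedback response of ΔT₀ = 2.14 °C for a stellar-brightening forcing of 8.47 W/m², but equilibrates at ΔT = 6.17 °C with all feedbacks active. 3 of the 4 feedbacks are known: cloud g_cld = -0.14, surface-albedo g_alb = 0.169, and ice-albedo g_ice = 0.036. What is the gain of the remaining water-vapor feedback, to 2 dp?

Amplification A = ΔT/ΔT₀ = 6.17/2.14 = 2.883.
Total gain g = 1 − 1/A = 1 − 1/2.883 = 0.6531.
Known gains sum to -0.14 + 0.169 + 0.036 = 0.065.
g_wv = 0.6531 − 0.065 = 0.59.

0.59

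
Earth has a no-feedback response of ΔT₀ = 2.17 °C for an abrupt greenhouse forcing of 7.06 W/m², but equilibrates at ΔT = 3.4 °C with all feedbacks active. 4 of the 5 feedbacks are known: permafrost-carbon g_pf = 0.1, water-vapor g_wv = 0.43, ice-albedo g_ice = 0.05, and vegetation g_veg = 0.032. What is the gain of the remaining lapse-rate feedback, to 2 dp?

Amplification A = ΔT/ΔT₀ = 3.4/2.17 = 1.567.
Total gain g = 1 − 1/A = 1 − 1/1.567 = 0.3618.
Known gains sum to 0.1 + 0.43 + 0.05 + 0.032 = 0.612.
g_lr = 0.3618 − 0.612 = -0.25.

-0.25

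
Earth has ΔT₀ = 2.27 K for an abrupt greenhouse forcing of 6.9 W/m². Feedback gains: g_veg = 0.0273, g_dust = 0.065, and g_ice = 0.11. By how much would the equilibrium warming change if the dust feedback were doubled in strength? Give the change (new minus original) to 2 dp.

0.25 K

Original: g = 0.2023, ΔT = 2.27/(1−0.2023) = 2.8457 K.
With doubled dust: g' = 0.2673, ΔT' = 2.27/(1−0.2673) = 3.0981 K.
Change = 3.0981 − 2.8457 = 0.25 K.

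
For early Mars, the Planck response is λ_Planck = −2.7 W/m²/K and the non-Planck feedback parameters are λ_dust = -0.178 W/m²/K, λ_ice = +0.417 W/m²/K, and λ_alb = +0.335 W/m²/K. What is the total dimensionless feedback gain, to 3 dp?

0.213

Convert to gains: g_dust = -0.178/2.7 = -0.06593; g_ice = 0.417/2.7 = 0.1544; g_alb = 0.335/2.7 = 0.1241.
Total gain g = 0.21257.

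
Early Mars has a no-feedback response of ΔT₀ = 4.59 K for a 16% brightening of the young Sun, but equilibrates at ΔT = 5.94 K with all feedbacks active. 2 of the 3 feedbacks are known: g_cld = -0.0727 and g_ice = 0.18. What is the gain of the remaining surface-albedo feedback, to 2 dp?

0.12

Amplification A = ΔT/ΔT₀ = 5.94/4.59 = 1.294.
Total gain g = 1 − 1/A = 1 − 1/1.294 = 0.2272.
Known gains sum to -0.0727 + 0.18 = 0.1073.
g_alb = 0.2272 − 0.1073 = 0.12.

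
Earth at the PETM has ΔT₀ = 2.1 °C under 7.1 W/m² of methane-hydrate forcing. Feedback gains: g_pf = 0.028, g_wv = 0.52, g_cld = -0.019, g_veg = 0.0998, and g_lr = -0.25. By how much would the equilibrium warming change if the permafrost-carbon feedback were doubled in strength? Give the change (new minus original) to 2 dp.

0.16 °C

Original: g = 0.3788, ΔT = 2.1/(1−0.3788) = 3.3806 °C.
With doubled permafrost-carbon: g' = 0.4068, ΔT' = 2.1/(1−0.4068) = 3.5401 °C.
Change = 3.5401 − 3.3806 = 0.16 °C.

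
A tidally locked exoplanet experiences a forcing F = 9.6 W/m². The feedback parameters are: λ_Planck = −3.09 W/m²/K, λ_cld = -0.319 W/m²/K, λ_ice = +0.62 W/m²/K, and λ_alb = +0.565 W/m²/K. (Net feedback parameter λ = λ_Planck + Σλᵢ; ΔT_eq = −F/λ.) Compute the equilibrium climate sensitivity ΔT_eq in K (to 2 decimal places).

Net feedback parameter λ = (−3.09) + (-0.319) + (+0.62) + (+0.565) = -2.224 W/m²/K.
ΔT = −F/λ = −9.6/(-2.224) = 4.32 K.

4.32 K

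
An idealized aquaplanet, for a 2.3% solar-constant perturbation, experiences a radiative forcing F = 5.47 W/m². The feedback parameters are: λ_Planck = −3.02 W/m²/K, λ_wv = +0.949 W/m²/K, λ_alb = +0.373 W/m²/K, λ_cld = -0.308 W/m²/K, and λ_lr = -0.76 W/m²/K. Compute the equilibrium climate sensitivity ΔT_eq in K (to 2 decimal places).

1.98 K

Net feedback parameter λ = (−3.02) + (+0.949) + (+0.373) + (-0.308) + (-0.76) = -2.766 W/m²/K.
ΔT = −F/λ = −5.47/(-2.766) = 1.98 K.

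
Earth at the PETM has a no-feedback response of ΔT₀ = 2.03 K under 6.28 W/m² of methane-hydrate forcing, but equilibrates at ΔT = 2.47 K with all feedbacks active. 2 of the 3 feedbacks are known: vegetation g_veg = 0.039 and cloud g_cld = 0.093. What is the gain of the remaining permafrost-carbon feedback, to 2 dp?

0.05

Amplification A = ΔT/ΔT₀ = 2.47/2.03 = 1.217.
Total gain g = 1 − 1/A = 1 − 1/1.217 = 0.1783.
Known gains sum to 0.039 + 0.093 = 0.132.
g_pf = 0.1783 − 0.132 = 0.05.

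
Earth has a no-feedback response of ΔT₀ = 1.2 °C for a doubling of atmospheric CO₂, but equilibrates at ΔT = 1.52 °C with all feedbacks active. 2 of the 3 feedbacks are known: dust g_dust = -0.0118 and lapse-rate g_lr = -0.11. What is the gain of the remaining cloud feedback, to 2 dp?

Amplification A = ΔT/ΔT₀ = 1.52/1.2 = 1.267.
Total gain g = 1 − 1/A = 1 − 1/1.267 = 0.2107.
Known gains sum to -0.0118 − 0.11 = -0.1218.
g_cld = 0.2107 + 0.1218 = 0.33.

0.33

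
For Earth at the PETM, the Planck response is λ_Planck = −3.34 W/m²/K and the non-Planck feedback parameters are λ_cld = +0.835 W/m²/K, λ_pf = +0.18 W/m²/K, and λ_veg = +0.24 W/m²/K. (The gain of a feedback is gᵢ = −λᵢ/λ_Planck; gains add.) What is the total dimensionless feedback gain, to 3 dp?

Convert to gains: g_cld = 0.835/3.34 = 0.25; g_pf = 0.18/3.34 = 0.05389; g_veg = 0.24/3.34 = 0.07186.
Total gain g = 0.37575.

0.376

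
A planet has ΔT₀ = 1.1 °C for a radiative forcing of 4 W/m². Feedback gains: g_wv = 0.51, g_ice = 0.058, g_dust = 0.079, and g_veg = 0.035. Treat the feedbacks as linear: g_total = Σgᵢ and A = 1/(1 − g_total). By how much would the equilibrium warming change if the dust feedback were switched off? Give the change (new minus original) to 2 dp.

-0.69 °C

Original: g = 0.682, ΔT = 1.1/(1−0.682) = 3.4591 °C.
Without dust: g' = 0.603, ΔT' = 1.1/(1−0.603) = 2.7708 °C.
Change = 2.7708 − 3.4591 = -0.69 °C.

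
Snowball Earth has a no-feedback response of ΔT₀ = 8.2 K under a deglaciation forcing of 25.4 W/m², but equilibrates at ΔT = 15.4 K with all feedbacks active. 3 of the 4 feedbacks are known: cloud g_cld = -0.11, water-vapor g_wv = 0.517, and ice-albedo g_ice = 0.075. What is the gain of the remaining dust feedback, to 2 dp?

-0.01

Amplification A = ΔT/ΔT₀ = 15.4/8.2 = 1.878.
Total gain g = 1 − 1/A = 1 − 1/1.878 = 0.4675.
Known gains sum to -0.11 + 0.517 + 0.075 = 0.482.
g_dust = 0.4675 − 0.482 = -0.01.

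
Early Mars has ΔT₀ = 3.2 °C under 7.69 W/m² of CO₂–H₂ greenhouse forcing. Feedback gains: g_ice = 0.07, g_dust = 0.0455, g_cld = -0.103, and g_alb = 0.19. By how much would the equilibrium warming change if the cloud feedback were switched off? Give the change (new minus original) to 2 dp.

0.60 °C

Original: g = 0.2025, ΔT = 3.2/(1−0.2025) = 4.0125 °C.
Without cloud: g' = 0.3055, ΔT' = 3.2/(1−0.3055) = 4.6076 °C.
Change = 4.6076 − 4.0125 = 0.60 °C.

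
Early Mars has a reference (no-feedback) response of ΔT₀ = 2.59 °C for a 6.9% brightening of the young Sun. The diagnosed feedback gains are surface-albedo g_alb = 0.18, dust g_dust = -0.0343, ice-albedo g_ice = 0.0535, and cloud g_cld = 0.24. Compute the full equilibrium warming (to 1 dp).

Total gain g = 0.18 − 0.0343 + 0.0535 + 0.24 = 0.4392.
Amplification A = 1/(1 − 0.4392) = 1.783.
ΔT = 2.59 × 1.783 = 4.6 °C.

4.6 °C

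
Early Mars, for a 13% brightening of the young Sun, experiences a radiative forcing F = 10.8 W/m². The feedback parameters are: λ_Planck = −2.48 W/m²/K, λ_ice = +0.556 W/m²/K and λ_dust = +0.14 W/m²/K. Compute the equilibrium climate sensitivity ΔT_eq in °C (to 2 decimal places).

6.05 °C

Net feedback parameter λ = (−2.48) + (+0.556) + (+0.14) = -1.784 W/m²/K.
ΔT = −F/λ = −10.8/(-1.784) = 6.05 °C.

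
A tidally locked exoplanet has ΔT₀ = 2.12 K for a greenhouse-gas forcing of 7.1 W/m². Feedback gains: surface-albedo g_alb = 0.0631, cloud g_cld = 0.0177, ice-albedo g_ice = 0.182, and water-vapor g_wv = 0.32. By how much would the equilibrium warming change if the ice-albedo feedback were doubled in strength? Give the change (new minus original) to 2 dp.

3.93 K

Original: g = 0.5828, ΔT = 2.12/(1−0.5828) = 5.0815 K.
With doubled ice-albedo: g' = 0.7648, ΔT' = 2.12/(1−0.7648) = 9.0136 K.
Change = 9.0136 − 5.0815 = 3.93 K.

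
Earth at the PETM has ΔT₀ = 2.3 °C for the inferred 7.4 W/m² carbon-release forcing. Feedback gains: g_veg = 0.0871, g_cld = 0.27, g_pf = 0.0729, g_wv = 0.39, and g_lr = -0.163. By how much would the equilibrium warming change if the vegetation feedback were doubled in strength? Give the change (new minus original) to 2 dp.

Original: g = 0.657, ΔT = 2.3/(1−0.657) = 6.7055 °C.
With doubled vegetation: g' = 0.7441, ΔT' = 2.3/(1−0.7441) = 8.9879 °C.
Change = 8.9879 − 6.7055 = 2.28 °C.

2.28 °C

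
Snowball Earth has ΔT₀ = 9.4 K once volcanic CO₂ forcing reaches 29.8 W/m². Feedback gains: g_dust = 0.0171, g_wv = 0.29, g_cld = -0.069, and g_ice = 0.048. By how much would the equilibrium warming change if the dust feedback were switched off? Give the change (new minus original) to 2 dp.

-0.31 K

Original: g = 0.2861, ΔT = 9.4/(1−0.2861) = 13.1671 K.
Without dust: g' = 0.269, ΔT' = 9.4/(1−0.269) = 12.8591 K.
Change = 12.8591 − 13.1671 = -0.31 K.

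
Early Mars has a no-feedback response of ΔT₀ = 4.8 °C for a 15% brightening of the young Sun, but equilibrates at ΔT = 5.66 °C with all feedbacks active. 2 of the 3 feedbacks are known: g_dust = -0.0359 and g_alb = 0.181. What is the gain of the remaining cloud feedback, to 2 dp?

0.01

Amplification A = ΔT/ΔT₀ = 5.66/4.8 = 1.179.
Total gain g = 1 − 1/A = 1 − 1/1.179 = 0.1518.
Known gains sum to -0.0359 + 0.181 = 0.1451.
g_cld = 0.1518 − 0.1451 = 0.01.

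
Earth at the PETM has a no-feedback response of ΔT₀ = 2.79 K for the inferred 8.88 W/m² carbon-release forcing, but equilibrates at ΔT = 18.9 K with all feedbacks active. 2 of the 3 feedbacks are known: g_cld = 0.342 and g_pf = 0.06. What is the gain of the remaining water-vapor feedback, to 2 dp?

Amplification A = ΔT/ΔT₀ = 18.9/2.79 = 6.774.
Total gain g = 1 − 1/A = 1 − 1/6.774 = 0.8524.
Known gains sum to 0.342 + 0.06 = 0.402.
g_wv = 0.8524 − 0.402 = 0.45.

0.45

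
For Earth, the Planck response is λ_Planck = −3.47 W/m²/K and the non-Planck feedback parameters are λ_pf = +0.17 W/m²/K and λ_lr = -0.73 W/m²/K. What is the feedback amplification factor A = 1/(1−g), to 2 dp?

Convert to gains: g_pf = 0.17/3.47 = 0.04899; g_lr = -0.73/3.47 = -0.2104.
Total gain g = -0.16141.
A = 1/(1 + 0.16141) = 0.86.

0.86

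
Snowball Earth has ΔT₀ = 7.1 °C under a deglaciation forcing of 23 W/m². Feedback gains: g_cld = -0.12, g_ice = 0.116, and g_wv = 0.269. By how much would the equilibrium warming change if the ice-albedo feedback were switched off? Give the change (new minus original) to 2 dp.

Original: g = 0.265, ΔT = 7.1/(1−0.265) = 9.6599 °C.
Without ice-albedo: g' = 0.149, ΔT' = 7.1/(1−0.149) = 8.3431 °C.
Change = 8.3431 − 9.6599 = -1.32 °C.

-1.32 °C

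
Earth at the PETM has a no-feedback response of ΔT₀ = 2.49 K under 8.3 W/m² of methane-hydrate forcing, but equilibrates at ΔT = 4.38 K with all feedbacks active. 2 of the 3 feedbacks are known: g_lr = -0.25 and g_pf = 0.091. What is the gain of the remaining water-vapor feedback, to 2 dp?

0.59

Amplification A = ΔT/ΔT₀ = 4.38/2.49 = 1.759.
Total gain g = 1 − 1/A = 1 − 1/1.759 = 0.4315.
Known gains sum to -0.25 + 0.091 = -0.159.
g_wv = 0.4315 + 0.159 = 0.59.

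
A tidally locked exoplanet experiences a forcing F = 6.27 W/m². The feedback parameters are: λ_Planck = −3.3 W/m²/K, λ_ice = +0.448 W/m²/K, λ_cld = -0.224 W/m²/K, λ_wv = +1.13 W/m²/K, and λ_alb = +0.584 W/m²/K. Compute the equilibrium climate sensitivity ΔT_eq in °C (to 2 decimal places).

Net feedback parameter λ = (−3.3) + (+0.448) + (-0.224) + (+1.13) + (+0.584) = -1.362 W/m²/K.
ΔT = −F/λ = −6.27/(-1.362) = 4.60 °C.

4.60 °C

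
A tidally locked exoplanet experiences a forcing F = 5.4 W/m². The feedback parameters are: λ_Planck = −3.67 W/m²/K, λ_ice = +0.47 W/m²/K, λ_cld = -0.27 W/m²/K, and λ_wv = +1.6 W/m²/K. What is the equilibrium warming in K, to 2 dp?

2.89 K

Net feedback parameter λ = (−3.67) + (+0.47) + (-0.27) + (+1.6) = -1.87 W/m²/K.
ΔT = −F/λ = −5.4/(-1.87) = 2.89 K.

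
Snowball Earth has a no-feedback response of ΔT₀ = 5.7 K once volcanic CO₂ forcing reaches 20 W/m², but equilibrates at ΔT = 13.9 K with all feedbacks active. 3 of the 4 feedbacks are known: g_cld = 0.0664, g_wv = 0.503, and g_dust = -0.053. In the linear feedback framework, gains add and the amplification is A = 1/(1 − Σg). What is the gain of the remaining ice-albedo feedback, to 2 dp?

0.07

Amplification A = ΔT/ΔT₀ = 13.9/5.7 = 2.439.
Total gain g = 1 − 1/A = 1 − 1/2.439 = 0.59.
Known gains sum to 0.0664 + 0.503 − 0.053 = 0.5164.
g_ice = 0.59 − 0.5164 = 0.07.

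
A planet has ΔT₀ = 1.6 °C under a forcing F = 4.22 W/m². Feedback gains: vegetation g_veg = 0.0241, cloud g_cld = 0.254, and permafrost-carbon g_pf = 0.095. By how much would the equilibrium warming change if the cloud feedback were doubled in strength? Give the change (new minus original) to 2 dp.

1.74 °C

Original: g = 0.3731, ΔT = 1.6/(1−0.3731) = 2.5522 °C.
With doubled cloud: g' = 0.6271, ΔT' = 1.6/(1−0.6271) = 4.2907 °C.
Change = 4.2907 − 2.5522 = 1.74 °C.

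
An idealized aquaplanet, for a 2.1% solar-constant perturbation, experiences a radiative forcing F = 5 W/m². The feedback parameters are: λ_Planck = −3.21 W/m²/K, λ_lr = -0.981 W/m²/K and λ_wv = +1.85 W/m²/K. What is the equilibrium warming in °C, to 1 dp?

Net feedback parameter λ = (−3.21) + (-0.981) + (+1.85) = -2.341 W/m²/K.
ΔT = −F/λ = −5/(-2.341) = 2.1 °C.

2.1 °C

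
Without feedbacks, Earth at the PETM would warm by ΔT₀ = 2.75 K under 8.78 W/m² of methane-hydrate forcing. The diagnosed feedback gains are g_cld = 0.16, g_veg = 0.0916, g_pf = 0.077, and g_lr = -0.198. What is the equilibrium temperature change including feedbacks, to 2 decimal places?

3.16 K

Total gain g = 0.16 + 0.0916 + 0.077 − 0.198 = 0.1306.
Amplification A = 1/(1 − 0.1306) = 1.15.
ΔT = 2.75 × 1.15 = 3.16 K.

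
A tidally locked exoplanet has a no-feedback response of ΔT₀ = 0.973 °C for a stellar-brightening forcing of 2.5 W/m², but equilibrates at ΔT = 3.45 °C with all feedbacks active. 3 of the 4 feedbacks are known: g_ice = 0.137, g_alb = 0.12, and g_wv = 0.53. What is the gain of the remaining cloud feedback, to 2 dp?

Amplification A = ΔT/ΔT₀ = 3.45/0.973 = 3.546.
Total gain g = 1 − 1/A = 1 − 1/3.546 = 0.718.
Known gains sum to 0.137 + 0.12 + 0.53 = 0.787.
g_cld = 0.718 − 0.787 = -0.07.

-0.07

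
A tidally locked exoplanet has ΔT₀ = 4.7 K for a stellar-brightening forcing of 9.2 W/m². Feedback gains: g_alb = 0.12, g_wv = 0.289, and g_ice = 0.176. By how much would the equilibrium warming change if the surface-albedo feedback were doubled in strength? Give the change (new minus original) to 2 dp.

Original: g = 0.585, ΔT = 4.7/(1−0.585) = 11.3253 K.
With doubled surface-albedo: g' = 0.705, ΔT' = 4.7/(1−0.705) = 15.9322 K.
Change = 15.9322 − 11.3253 = 4.61 K.

4.61 K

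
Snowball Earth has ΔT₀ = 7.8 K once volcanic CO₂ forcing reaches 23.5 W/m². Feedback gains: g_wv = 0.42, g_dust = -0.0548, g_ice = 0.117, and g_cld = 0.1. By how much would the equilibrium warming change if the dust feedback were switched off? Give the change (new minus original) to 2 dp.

2.82 K

Original: g = 0.5822, ΔT = 7.8/(1−0.5822) = 18.6692 K.
Without dust: g' = 0.637, ΔT' = 7.8/(1−0.637) = 21.4876 K.
Change = 21.4876 − 18.6692 = 2.82 K.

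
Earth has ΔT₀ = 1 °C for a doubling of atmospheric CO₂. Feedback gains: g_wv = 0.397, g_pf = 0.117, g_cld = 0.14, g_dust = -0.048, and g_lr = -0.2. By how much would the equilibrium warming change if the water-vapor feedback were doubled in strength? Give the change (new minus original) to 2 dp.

3.39 °C

Original: g = 0.406, ΔT = 1/(1−0.406) = 1.6835 °C.
With doubled water-vapor: g' = 0.803, ΔT' = 1/(1−0.803) = 5.0761 °C.
Change = 5.0761 − 1.6835 = 3.39 °C.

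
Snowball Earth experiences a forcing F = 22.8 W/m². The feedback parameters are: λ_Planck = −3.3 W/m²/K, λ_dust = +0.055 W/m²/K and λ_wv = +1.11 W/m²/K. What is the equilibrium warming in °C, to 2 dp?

Net feedback parameter λ = (−3.3) + (+0.055) + (+1.11) = -2.135 W/m²/K.
ΔT = −F/λ = −22.8/(-2.135) = 10.68 °C.

10.68 °C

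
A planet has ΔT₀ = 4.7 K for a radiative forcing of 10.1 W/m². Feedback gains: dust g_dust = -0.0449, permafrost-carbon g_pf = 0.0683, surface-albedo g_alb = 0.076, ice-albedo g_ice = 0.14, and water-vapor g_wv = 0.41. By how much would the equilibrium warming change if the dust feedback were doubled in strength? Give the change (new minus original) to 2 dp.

Original: g = 0.6494, ΔT = 4.7/(1−0.6494) = 13.4056 K.
With doubled dust: g' = 0.6045, ΔT' = 4.7/(1−0.6045) = 11.8837 K.
Change = 11.8837 − 13.4056 = -1.52 K.

-1.52 K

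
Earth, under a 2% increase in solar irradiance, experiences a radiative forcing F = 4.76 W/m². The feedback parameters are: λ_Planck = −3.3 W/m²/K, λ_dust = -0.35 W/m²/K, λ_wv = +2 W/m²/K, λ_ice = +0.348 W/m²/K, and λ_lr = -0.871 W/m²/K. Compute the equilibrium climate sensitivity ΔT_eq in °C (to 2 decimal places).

2.19 °C

Net feedback parameter λ = (−3.3) + (-0.35) + (+2) + (+0.348) + (-0.871) = -2.173 W/m²/K.
ΔT = −F/λ = −4.76/(-2.173) = 2.19 °C.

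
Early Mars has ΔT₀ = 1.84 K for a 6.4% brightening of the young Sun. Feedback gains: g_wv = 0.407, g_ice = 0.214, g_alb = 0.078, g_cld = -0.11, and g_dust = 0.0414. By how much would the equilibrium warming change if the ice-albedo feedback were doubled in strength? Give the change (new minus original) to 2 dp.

6.85 K

Original: g = 0.6304, ΔT = 1.84/(1−0.6304) = 4.9784 K.
With doubled ice-albedo: g' = 0.8444, ΔT' = 1.84/(1−0.8444) = 11.8252 K.
Change = 11.8252 − 4.9784 = 6.85 K.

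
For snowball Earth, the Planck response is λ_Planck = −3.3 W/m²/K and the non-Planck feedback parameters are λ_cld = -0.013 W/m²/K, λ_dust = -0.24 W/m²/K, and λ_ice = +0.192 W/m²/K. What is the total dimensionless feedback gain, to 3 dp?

-0.018

Convert to gains: g_cld = -0.013/3.3 = -0.003939; g_dust = -0.24/3.3 = -0.07273; g_ice = 0.192/3.3 = 0.05818.
Total gain g = -0.018489.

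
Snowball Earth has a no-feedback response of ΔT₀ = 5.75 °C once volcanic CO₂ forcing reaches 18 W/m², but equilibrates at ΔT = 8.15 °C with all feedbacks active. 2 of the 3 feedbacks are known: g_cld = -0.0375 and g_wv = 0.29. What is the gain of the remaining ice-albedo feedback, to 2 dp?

0.04

Amplification A = ΔT/ΔT₀ = 8.15/5.75 = 1.417.
Total gain g = 1 − 1/A = 1 − 1/1.417 = 0.2943.
Known gains sum to -0.0375 + 0.29 = 0.2525.
g_ice = 0.2943 − 0.2525 = 0.04.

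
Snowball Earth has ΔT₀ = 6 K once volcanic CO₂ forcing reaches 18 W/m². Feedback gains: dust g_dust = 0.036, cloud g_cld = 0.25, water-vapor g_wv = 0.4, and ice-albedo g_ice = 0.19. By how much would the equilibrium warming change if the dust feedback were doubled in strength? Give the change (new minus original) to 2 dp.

Original: g = 0.876, ΔT = 6/(1−0.876) = 48.3871 K.
With doubled dust: g' = 0.912, ΔT' = 6/(1−0.912) = 68.1818 K.
Change = 68.1818 − 48.3871 = 19.79 K.

19.79 K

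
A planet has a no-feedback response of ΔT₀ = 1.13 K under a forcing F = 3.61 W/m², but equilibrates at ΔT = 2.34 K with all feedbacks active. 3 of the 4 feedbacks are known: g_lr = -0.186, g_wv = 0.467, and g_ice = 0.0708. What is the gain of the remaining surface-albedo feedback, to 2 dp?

0.17

Amplification A = ΔT/ΔT₀ = 2.34/1.13 = 2.071.
Total gain g = 1 − 1/A = 1 − 1/2.071 = 0.5171.
Known gains sum to -0.186 + 0.467 + 0.0708 = 0.3518.
g_alb = 0.5171 − 0.3518 = 0.17.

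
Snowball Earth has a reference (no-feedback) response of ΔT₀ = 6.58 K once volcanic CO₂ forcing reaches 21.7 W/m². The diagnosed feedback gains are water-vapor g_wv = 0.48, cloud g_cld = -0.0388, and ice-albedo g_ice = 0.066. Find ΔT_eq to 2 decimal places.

13.35 K

Total gain g = 0.48 − 0.0388 + 0.066 = 0.5072.
Amplification A = 1/(1 − 0.5072) = 2.029.
ΔT = 6.58 × 2.029 = 13.35 K.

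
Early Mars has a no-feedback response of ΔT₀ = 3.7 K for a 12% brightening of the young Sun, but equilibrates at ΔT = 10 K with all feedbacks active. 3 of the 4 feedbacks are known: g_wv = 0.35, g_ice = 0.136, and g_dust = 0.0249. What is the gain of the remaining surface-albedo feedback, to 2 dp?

Amplification A = ΔT/ΔT₀ = 10/3.7 = 2.703.
Total gain g = 1 − 1/A = 1 − 1/2.703 = 0.63.
Known gains sum to 0.35 + 0.136 + 0.0249 = 0.5109.
g_alb = 0.63 − 0.5109 = 0.12.

0.12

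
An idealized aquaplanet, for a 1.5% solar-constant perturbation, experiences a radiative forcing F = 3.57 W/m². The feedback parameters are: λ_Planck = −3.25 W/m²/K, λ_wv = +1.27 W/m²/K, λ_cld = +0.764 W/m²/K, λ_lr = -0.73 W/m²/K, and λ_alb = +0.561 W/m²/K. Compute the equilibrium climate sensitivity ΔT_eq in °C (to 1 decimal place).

2.6 °C

Net feedback parameter λ = (−3.25) + (+1.27) + (+0.764) + (-0.73) + (+0.561) = -1.385 W/m²/K.
ΔT = −F/λ = −3.57/(-1.385) = 2.6 °C.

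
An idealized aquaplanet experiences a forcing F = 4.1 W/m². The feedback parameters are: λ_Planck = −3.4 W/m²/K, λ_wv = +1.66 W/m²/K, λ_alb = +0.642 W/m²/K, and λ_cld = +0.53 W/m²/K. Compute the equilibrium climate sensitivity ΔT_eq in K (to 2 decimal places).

Net feedback parameter λ = (−3.4) + (+1.66) + (+0.642) + (+0.53) = -0.568 W/m²/K.
ΔT = −F/λ = −4.1/(-0.568) = 7.22 K.

7.22 K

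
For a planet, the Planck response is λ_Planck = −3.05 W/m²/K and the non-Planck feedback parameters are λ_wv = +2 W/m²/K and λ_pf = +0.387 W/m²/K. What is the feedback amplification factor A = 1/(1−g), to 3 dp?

4.600

Convert to gains: g_wv = 2/3.05 = 0.6557; g_pf = 0.387/3.05 = 0.1269.
Total gain g = 0.7826.
A = 1/(1 − 0.7826) = 4.600.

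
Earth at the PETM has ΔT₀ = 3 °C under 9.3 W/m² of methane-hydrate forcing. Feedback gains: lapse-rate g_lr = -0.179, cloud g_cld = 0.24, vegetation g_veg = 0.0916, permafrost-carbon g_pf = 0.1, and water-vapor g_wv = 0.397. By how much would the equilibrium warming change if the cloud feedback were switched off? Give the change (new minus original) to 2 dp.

Original: g = 0.6496, ΔT = 3/(1−0.6496) = 8.5616 °C.
Without cloud: g' = 0.4096, ΔT' = 3/(1−0.4096) = 5.0813 °C.
Change = 5.0813 − 8.5616 = -3.48 °C.

-3.48 °C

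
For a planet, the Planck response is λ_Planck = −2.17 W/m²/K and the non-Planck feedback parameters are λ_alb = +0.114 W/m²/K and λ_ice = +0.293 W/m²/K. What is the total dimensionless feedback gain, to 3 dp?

Convert to gains: g_alb = 0.114/2.17 = 0.05253; g_ice = 0.293/2.17 = 0.135.
Total gain g = 0.18753.

0.188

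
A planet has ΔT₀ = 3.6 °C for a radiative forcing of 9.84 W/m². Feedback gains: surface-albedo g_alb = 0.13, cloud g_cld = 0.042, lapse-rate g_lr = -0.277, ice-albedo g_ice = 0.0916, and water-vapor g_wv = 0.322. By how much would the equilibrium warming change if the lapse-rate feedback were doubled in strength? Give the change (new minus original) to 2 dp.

Original: g = 0.3086, ΔT = 3.6/(1−0.3086) = 5.2068 °C.
With doubled lapse-rate: g' = 0.0316, ΔT' = 3.6/(1−0.0316) = 3.7175 °C.
Change = 3.7175 − 5.2068 = -1.49 °C.

-1.49 °C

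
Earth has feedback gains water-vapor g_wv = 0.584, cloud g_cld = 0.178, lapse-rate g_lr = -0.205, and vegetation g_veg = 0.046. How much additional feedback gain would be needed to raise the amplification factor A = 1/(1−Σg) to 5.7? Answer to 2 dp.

0.22

Current total gain = 0.603.
Target gain for A = 5.7: g* = 1 − 1/5.7 = 0.8246.
Additional gain needed = 0.8246 − 0.603 = 0.22.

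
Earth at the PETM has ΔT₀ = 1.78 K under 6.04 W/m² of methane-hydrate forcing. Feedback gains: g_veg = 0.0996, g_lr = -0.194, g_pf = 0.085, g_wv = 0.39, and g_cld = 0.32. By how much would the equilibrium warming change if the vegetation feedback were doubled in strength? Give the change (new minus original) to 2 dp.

Original: g = 0.7006, ΔT = 1.78/(1−0.7006) = 5.9452 K.
With doubled vegetation: g' = 0.8002, ΔT' = 1.78/(1−0.8002) = 8.9089 K.
Change = 8.9089 − 5.9452 = 2.96 K.

2.96 K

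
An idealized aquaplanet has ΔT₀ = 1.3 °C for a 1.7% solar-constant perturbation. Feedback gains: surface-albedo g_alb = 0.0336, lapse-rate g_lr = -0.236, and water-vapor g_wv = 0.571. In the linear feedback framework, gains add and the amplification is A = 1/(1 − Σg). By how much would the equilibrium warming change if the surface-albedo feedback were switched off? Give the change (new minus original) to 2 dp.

-0.10 °C

Original: g = 0.3686, ΔT = 1.3/(1−0.3686) = 2.0589 °C.
Without surface-albedo: g' = 0.335, ΔT' = 1.3/(1−0.335) = 1.9549 °C.
Change = 1.9549 − 2.0589 = -0.10 °C.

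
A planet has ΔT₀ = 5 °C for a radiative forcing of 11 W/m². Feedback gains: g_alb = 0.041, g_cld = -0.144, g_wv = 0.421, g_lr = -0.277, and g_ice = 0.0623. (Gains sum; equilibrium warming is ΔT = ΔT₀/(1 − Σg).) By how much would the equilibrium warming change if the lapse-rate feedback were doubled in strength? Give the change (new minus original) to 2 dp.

Original: g = 0.1033, ΔT = 5/(1−0.1033) = 5.5760 °C.
With doubled lapse-rate: g' = -0.1737, ΔT' = 5/(1+0.1737) = 4.2600 °C.
Change = 4.2600 − 5.5760 = -1.32 °C.

-1.32 °C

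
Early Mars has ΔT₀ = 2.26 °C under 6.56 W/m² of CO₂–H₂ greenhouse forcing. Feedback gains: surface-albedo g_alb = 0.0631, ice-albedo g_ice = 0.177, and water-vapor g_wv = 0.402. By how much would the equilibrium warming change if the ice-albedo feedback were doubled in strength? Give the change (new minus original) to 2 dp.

6.18 °C

Original: g = 0.6421, ΔT = 2.26/(1−0.6421) = 6.3146 °C.
With doubled ice-albedo: g' = 0.8191, ΔT' = 2.26/(1−0.8191) = 12.4931 °C.
Change = 12.4931 − 6.3146 = 6.18 °C.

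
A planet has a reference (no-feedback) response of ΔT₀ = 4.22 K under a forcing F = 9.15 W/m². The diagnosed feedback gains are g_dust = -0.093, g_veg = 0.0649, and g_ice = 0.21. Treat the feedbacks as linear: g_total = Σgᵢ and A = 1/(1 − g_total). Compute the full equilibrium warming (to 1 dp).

Total gain g = -0.093 + 0.0649 + 0.21 = 0.1819.
Amplification A = 1/(1 − 0.1819) = 1.222.
ΔT = 4.22 × 1.222 = 5.2 K.

5.2 K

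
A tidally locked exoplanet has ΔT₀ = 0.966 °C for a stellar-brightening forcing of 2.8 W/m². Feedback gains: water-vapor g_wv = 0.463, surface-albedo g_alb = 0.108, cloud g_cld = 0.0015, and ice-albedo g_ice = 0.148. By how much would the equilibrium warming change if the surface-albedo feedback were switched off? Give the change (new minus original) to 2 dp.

Original: g = 0.7205, ΔT = 0.966/(1−0.7205) = 3.4562 °C.
Without surface-albedo: g' = 0.6125, ΔT' = 0.966/(1−0.6125) = 2.4929 °C.
Change = 2.4929 − 3.4562 = -0.96 °C.

-0.96 °C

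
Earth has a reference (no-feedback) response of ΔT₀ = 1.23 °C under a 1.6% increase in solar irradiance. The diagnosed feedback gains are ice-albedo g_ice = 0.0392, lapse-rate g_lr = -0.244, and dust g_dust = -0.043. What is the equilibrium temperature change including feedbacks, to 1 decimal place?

Total gain g = 0.0392 − 0.244 − 0.043 = -0.2478.
Amplification A = 1/(1 + 0.2478) = 0.8014.
ΔT = 1.23 × 0.8014 = 1.0 °C.

1.0 °C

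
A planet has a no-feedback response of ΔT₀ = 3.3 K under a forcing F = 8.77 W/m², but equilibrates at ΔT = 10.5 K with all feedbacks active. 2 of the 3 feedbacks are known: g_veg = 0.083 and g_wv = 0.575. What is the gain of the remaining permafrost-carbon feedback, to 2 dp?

Amplification A = ΔT/ΔT₀ = 10.5/3.3 = 3.182.
Total gain g = 1 − 1/A = 1 − 1/3.182 = 0.6857.
Known gains sum to 0.083 + 0.575 = 0.658.
g_pf = 0.6857 − 0.658 = 0.03.

0.03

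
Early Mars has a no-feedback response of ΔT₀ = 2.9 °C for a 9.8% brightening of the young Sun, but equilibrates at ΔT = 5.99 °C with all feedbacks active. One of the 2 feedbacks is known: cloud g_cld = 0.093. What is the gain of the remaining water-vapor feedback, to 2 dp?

Amplification A = ΔT/ΔT₀ = 5.99/2.9 = 2.066.
Total gain g = 1 − 1/A = 1 − 1/2.066 = 0.516.
The known gain is 0.093.
g_wv = 0.516 − 0.093 = 0.42.

0.42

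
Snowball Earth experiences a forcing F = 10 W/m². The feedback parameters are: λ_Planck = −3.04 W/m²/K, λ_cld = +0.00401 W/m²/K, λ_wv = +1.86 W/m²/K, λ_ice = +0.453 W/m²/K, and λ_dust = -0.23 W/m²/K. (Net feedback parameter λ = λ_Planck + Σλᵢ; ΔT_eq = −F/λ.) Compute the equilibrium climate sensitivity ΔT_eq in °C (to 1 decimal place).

Net feedback parameter λ = (−3.04) + (+0.00401) + (+1.86) + (+0.453) + (-0.23) = -0.95299 W/m²/K.
ΔT = −F/λ = −10/(-0.95299) = 10.5 °C.

10.5 °C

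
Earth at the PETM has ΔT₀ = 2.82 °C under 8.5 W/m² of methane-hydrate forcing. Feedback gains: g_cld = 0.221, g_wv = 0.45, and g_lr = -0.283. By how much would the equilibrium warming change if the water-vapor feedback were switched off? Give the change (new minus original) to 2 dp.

-1.95 °C

Original: g = 0.388, ΔT = 2.82/(1−0.388) = 4.6078 °C.
Without water-vapor: g' = -0.062, ΔT' = 2.82/(1+0.062) = 2.6554 °C.
Change = 2.6554 − 4.6078 = -1.95 °C.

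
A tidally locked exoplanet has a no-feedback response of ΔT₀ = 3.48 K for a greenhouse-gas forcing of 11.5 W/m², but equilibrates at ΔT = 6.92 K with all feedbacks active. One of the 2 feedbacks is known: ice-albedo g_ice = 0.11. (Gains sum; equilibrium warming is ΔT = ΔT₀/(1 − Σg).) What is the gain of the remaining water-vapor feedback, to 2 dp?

Amplification A = ΔT/ΔT₀ = 6.92/3.48 = 1.989.
Total gain g = 1 − 1/A = 1 − 1/1.989 = 0.4972.
The known gain is 0.11.
g_wv = 0.4972 − 0.11 = 0.39.

0.39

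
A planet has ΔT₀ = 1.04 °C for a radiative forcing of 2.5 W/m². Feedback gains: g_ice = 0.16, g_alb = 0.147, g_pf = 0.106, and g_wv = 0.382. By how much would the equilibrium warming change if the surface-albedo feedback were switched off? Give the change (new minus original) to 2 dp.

-2.12 °C

Original: g = 0.795, ΔT = 1.04/(1−0.795) = 5.0732 °C.
Without surface-albedo: g' = 0.648, ΔT' = 1.04/(1−0.648) = 2.9545 °C.
Change = 2.9545 − 5.0732 = -2.12 °C.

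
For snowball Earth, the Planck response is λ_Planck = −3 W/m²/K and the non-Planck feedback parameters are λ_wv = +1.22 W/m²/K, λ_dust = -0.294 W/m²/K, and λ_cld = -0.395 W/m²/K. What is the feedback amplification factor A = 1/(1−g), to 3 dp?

1.215

Convert to gains: g_wv = 1.22/3 = 0.4067; g_dust = -0.294/3 = -0.098; g_cld = -0.395/3 = -0.1317.
Total gain g = 0.177.
A = 1/(1 − 0.177) = 1.215.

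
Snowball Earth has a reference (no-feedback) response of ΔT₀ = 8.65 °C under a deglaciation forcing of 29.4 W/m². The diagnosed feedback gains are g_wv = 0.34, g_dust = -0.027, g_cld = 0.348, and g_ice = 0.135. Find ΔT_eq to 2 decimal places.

42.40 °C

Total gain g = 0.34 − 0.027 + 0.348 + 0.135 = 0.796.
Amplification A = 1/(1 − 0.796) = 4.902.
ΔT = 8.65 × 4.902 = 42.40 °C.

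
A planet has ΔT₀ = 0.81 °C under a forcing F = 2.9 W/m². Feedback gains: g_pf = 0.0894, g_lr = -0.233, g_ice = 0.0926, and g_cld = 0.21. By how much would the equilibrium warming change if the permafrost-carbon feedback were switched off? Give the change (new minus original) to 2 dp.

-0.09 °C

Original: g = 0.159, ΔT = 0.81/(1−0.159) = 0.9631 °C.
Without permafrost-carbon: g' = 0.0696, ΔT' = 0.81/(1−0.0696) = 0.8706 °C.
Change = 0.8706 − 0.9631 = -0.09 °C.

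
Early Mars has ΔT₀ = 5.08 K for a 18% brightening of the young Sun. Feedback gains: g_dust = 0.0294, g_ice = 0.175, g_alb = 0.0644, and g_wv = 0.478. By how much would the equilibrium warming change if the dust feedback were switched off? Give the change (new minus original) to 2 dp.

Original: g = 0.7468, ΔT = 5.08/(1−0.7468) = 20.0632 K.
Without dust: g' = 0.7174, ΔT' = 5.08/(1−0.7174) = 17.9759 K.
Change = 17.9759 − 20.0632 = -2.09 K.

-2.09 K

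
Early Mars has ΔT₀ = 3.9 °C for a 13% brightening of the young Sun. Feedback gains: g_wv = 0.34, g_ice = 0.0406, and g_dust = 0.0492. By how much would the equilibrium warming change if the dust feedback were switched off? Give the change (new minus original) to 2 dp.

-0.54 °C

Original: g = 0.4298, ΔT = 3.9/(1−0.4298) = 6.8397 °C.
Without dust: g' = 0.3806, ΔT' = 3.9/(1−0.3806) = 6.2964 °C.
Change = 6.2964 − 6.8397 = -0.54 °C.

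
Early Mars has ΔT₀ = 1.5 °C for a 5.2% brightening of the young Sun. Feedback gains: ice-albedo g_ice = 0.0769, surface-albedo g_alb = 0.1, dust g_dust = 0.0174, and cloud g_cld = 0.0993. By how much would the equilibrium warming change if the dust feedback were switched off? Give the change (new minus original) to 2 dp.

Original: g = 0.2936, ΔT = 1.5/(1−0.2936) = 2.1234 °C.
Without dust: g' = 0.2762, ΔT' = 1.5/(1−0.2762) = 2.0724 °C.
Change = 2.0724 − 2.1234 = -0.05 °C.

-0.05 °C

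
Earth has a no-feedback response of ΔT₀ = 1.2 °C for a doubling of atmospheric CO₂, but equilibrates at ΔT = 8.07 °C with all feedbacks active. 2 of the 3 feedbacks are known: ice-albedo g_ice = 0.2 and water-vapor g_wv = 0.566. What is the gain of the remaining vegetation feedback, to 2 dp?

Amplification A = ΔT/ΔT₀ = 8.07/1.2 = 6.725.
Total gain g = 1 − 1/A = 1 − 1/6.725 = 0.8513.
Known gains sum to 0.2 + 0.566 = 0.766.
g_veg = 0.8513 − 0.766 = 0.09.

0.09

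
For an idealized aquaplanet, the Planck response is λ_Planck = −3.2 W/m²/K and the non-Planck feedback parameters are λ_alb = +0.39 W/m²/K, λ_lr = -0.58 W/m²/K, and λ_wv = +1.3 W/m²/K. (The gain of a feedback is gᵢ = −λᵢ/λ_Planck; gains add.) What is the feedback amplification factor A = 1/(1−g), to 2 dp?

Convert to gains: g_alb = 0.39/3.2 = 0.1219; g_lr = -0.58/3.2 = -0.1812; g_wv = 1.3/3.2 = 0.4062.
Total gain g = 0.3469.
A = 1/(1 − 0.3469) = 1.53.

1.53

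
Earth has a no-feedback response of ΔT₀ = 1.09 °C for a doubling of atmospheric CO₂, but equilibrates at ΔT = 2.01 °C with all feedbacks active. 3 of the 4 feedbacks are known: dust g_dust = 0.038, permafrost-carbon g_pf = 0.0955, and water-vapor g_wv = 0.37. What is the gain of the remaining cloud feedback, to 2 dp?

Amplification A = ΔT/ΔT₀ = 2.01/1.09 = 1.844.
Total gain g = 1 − 1/A = 1 − 1/1.844 = 0.4577.
Known gains sum to 0.038 + 0.0955 + 0.37 = 0.5035.
g_cld = 0.4577 − 0.5035 = -0.05.

-0.05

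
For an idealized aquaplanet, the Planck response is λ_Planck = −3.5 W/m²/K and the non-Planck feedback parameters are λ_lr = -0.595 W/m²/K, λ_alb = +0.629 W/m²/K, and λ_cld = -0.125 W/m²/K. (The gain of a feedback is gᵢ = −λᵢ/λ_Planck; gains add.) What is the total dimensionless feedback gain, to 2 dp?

Convert to gains: g_lr = -0.595/3.5 = -0.17; g_alb = 0.629/3.5 = 0.1797; g_cld = -0.125/3.5 = -0.03571.
Total gain g = -0.02601.

-0.03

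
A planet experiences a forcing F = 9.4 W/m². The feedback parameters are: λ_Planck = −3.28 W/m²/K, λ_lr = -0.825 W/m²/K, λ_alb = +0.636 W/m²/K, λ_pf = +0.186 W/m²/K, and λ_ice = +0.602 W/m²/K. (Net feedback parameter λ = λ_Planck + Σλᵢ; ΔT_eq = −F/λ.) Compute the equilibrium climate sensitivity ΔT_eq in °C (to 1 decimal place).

3.5 °C

Net feedback parameter λ = (−3.28) + (-0.825) + (+0.636) + (+0.186) + (+0.602) = -2.681 W/m²/K.
ΔT = −F/λ = −9.4/(-2.681) = 3.5 °C.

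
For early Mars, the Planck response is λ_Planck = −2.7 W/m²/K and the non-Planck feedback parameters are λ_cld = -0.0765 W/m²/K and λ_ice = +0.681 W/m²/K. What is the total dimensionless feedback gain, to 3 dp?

Convert to gains: g_cld = -0.0765/2.7 = -0.02833; g_ice = 0.681/2.7 = 0.2522.
Total gain g = 0.22387.

0.224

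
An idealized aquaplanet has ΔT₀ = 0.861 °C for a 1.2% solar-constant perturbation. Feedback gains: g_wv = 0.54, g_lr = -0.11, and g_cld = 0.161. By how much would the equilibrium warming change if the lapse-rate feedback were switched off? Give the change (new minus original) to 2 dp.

0.77 °C

Original: g = 0.591, ΔT = 0.861/(1−0.591) = 2.1051 °C.
Without lapse-rate: g' = 0.701, ΔT' = 0.861/(1−0.701) = 2.8796 °C.
Change = 2.8796 − 2.1051 = 0.77 °C.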